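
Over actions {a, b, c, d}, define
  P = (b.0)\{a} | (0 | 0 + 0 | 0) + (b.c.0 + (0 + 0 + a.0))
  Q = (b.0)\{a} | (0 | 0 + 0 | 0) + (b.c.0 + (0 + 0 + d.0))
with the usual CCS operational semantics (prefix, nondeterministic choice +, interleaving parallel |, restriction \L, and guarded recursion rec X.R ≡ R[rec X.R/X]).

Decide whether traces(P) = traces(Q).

trace-distinct — witness ⟨a⟩

P's transition system — 4 states:
  p0 = (b.0)\{a} | (0 | 0 + 0 | 0) + (b.c.0 + (0 + 0 + a.0)) | --a--▸ p1, --b--▸ p2, --b--▸ p3
  p1 = 0 | ∅
  p2 = 0\{a} | (0 | 0 + 0 | 0) | ∅
  p3 = c.0 | --c--▸ p1
Q's transition system — 4 states:
  q0 = (b.0)\{a} | (0 | 0 + 0 | 0) + (b.c.0 + (0 + 0 + d.0)) | --b--▸ q1, --b--▸ q2, --d--▸ q3
  q1 = 0\{a} | (0 | 0 + 0 | 0) | ∅
  q2 = c.0 | --c--▸ q3
  q3 = 0 | ∅
Run σ = ⟨a⟩ on P: start {p0}
  [1] a ⇒ {p1}
  — P admits the full trace.
Run σ = ⟨a⟩ on Q: start {q0}
  [1] a ⇒ ∅  — Q cannot continue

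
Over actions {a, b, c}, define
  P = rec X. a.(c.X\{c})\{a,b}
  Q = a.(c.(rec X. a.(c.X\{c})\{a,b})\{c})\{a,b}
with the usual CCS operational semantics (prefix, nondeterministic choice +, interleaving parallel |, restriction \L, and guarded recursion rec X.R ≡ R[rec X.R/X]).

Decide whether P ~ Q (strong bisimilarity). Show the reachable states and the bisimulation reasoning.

bisimilar

Reachable graph of P (3 states):
  p0 = rec X. a.(c.X\{c})\{a,b} ⊢ —a→ p1
  p1 = (c.(rec X. a.(c.X\{c})\{a,b})\{c})\{a,b} ⊢ —c→ p2
  p2 = (rec X. a.(c.X\{c})\{a,b})\{c}\{a,b} ⊢ deadlocked
Reachable graph of Q (3 states):
  q0 = a.(c.(rec X. a.(c.X\{c})\{a,b})\{c})\{a,b} ⊢ —a→ q1
  q1 = (c.(rec X. a.(c.X\{c})\{a,b})\{c})\{a,b} ⊢ —c→ q2
  q2 = (rec X. a.(c.X\{c})\{a,b})\{c}\{a,b} ⊢ deadlocked
Partition-refinement fixed point:
  B0 = {p0, q0}
  B1 = {p1, q1}
  B2 = {p2, q2}
p0 ∈ B0, q0 ∈ B0 → same block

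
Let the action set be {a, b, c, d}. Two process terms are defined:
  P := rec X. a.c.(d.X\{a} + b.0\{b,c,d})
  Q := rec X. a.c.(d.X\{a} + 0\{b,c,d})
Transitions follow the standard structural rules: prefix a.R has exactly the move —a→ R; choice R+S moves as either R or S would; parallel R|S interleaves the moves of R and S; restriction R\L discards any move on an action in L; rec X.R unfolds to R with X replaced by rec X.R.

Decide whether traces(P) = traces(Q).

traces(P) ≠ traces(Q) — witness ⟨acb⟩

LTS(P): 5 reachable states
  m0 = rec X. a.c.(d.X\{a} + b.0\{b,c,d}) → ··a··> m1
  m1 = c.(d.(rec X. a.c.(d.X\{a} + b.0\{b,c,d}))\{a} + b.0\{b,c,d}) → ··c··> m2
  m2 = d.(rec X. a.c.(d.X\{a} + b.0\{b,c,d}))\{a} + b.0\{b,c,d} → ··b··> m3, ··d··> m4
  m3 = 0\{b,c,d} → (no moves)
  m4 = (rec X. a.c.(d.X\{a} + b.0\{b,c,d}))\{a} → (no moves)
LTS(Q): 4 reachable states
  n0 = rec X. a.c.(d.X\{a} + 0\{b,c,d}) → ··a··> n1
  n1 = c.(d.(rec X. a.c.(d.X\{a} + 0\{b,c,d}))\{a} + 0\{b,c,d}) → ··c··> n2
  n2 = d.(rec X. a.c.(d.X\{a} + 0\{b,c,d}))\{a} + 0\{b,c,d} → ··d··> n3
  n3 = (rec X. a.c.(d.X\{a} + 0\{b,c,d}))\{a} → (no moves)
Executing acb from P (initial set {m0}):
  [1] a ⇒ {m1}
  [2] c ⇒ {m2}
  [3] b ⇒ {m3}
  ✓ P
Executing acb from Q (initial set {n0}):
  [1] a ⇒ {n1}
  [2] c ⇒ {n2}
  [3] b ⇒ no successor for Q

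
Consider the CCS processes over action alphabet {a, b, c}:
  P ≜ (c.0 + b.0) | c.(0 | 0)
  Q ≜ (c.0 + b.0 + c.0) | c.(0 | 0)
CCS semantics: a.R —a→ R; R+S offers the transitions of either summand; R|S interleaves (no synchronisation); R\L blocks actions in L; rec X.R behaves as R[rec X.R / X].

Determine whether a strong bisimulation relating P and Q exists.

Reachable graph of P (4 states):
  u0 = (c.0 + b.0) | c.(0 | 0) has moves —b→ u1, —c→ u1, —c→ u2
  u1 = 0 | c.(0 | 0) has moves —c→ u3
  u2 = (c.0 + b.0) | (0 | 0) has moves —b→ u3, —c→ u3
  u3 = 0 | (0 | 0) has moves ∅
Reachable graph of Q (4 states):
  v0 = (c.0 + b.0 + c.0) | c.(0 | 0) has moves —b→ v1, —c→ v1, —c→ v2
  v1 = 0 | c.(0 | 0) has moves —c→ v3
  v2 = (c.0 + b.0 + c.0) | (0 | 0) has moves —b→ v3, —c→ v3
  v3 = 0 | (0 | 0) has moves ∅
Coarsest stable partition (strong bisimilarity classes):
  B0 = {u0, v0}
  B1 = {u1, v1}
  B2 = {u3, v3}
  B3 = {u2, v2}
u0 ∈ B0, v0 ∈ B0 → same block

YES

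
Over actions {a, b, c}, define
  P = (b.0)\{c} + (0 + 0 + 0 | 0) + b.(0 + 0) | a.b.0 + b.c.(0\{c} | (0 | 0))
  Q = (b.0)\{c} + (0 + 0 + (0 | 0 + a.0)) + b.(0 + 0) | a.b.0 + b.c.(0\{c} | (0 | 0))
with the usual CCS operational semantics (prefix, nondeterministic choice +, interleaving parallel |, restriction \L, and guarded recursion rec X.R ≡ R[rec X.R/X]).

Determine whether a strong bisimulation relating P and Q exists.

NO

LTS(P): 9 reachable states
  m0 = (b.0)\{c} + (0 + 0 + 0 | 0) + b.(0 + 0) | a.b.0 + b.c.(0\{c} | (0 | 0)) :: =a=> m1, =b=> m2, =b=> m3, =b=> m4
  m1 = b.(0 + 0) | b.0 :: =b=> m5, =b=> m6
  m2 = (0 + 0) | a.b.0 :: =a=> m5
  m3 = 0\{c} :: (no moves)
  m4 = c.(0\{c} | (0 | 0)) :: =c=> m7
  m5 = (0 + 0) | b.0 :: =b=> m8
  m6 = b.(0 + 0) | 0 :: =b=> m8
  m7 = 0\{c} | (0 | 0) :: (no moves)
  m8 = (0 + 0) | 0 :: (no moves)
LTS(Q): 10 reachable states
  n0 = (b.0)\{c} + (0 + 0 + (0 | 0 + a.0)) + b.(0 + 0) | a.b.0 + b.c.(0\{c} | (0 | 0)) :: =a=> n1, =a=> n2, =b=> n3, =b=> n4, =b=> n5
  n1 = 0 :: (no moves)
  n2 = b.(0 + 0) | b.0 :: =b=> n6, =b=> n7
  n3 = (0 + 0) | a.b.0 :: =a=> n6
  n4 = 0\{c} :: (no moves)
  n5 = c.(0\{c} | (0 | 0)) :: =c=> n8
  n6 = (0 + 0) | b.0 :: =b=> n9
  n7 = b.(0 + 0) | 0 :: =b=> n9
  n8 = 0\{c} | (0 | 0) :: (no moves)
  n9 = (0 + 0) | 0 :: (no moves)
Bisimilarity quotient blocks:
  B0 = {m0}
  B1 = {m1, n2}
  B2 = {m5, m6, n6, n7}
  B3 = {m3, m7, m8, n1, n4, n8, n9}
  B4 = {m2, n3}
  B5 = {m4, n5}
  B6 = {n0}
m0 ∈ B0, n0 ∈ B6 → different blocks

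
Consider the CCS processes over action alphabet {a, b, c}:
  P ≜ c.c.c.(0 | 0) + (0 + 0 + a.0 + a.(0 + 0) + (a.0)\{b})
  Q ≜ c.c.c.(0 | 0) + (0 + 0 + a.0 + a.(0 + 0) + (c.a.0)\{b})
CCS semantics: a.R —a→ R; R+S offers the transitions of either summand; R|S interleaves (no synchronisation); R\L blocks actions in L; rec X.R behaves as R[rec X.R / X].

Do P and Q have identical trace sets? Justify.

NO — witness ⟨ca⟩

Reachable graph of P (7 states):
  p0 = c.c.c.(0 | 0) + (0 + 0 + a.0 + a.(0 + 0) + (a.0)\{b}) has moves -a-> p1, -a-> p2, -a-> p3, -c-> p4
  p1 = 0 has moves stopped
  p2 = 0 + 0 has moves stopped
  p3 = 0\{b} has moves stopped
  p4 = c.c.(0 | 0) has moves -c-> p5
  p5 = c.(0 | 0) has moves -c-> p6
  p6 = 0 | 0 has moves stopped
Reachable graph of Q (8 states):
  q0 = c.c.c.(0 | 0) + (0 + 0 + a.0 + a.(0 + 0) + (c.a.0)\{b}) has moves -a-> q1, -a-> q2, -c-> q3, -c-> q4
  q1 = 0 has moves stopped
  q2 = 0 + 0 has moves stopped
  q3 = (a.0)\{b} has moves -a-> q5
  q4 = c.c.(0 | 0) has moves -c-> q6
  q5 = 0\{b} has moves stopped
  q6 = c.(0 | 0) has moves -c-> q7
  q7 = 0 | 0 has moves stopped
Run σ = ⟨ca⟩ on Q: start {q0}
  [1] c ⇒ {q3, q4}
  [2] a ⇒ {q5}
  Q completes σ.
Run σ = ⟨ca⟩ on P: start {p0}
  [1] c ⇒ {p4}
  [2] a ⇒ ∅  — P cannot continue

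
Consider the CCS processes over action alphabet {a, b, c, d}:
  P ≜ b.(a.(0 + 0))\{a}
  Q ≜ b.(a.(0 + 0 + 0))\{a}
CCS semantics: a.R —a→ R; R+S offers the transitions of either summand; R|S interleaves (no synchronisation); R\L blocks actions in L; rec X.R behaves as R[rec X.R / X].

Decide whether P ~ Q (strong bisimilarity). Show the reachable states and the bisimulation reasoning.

P's transition system — 2 states:
  m0 = b.(a.(0 + 0))\{a} :: ··b··> m1
  m1 = (a.(0 + 0))\{a} :: ∅
Q's transition system — 2 states:
  n0 = b.(a.(0 + 0 + 0))\{a} :: ··b··> n1
  n1 = (a.(0 + 0 + 0))\{a} :: ∅
Coarsest stable partition (strong bisimilarity classes):
  B0 = {m0, n0}
  B1 = {m1, n1}
m0 ∈ B0, n0 ∈ B0 → same block

P ~ Q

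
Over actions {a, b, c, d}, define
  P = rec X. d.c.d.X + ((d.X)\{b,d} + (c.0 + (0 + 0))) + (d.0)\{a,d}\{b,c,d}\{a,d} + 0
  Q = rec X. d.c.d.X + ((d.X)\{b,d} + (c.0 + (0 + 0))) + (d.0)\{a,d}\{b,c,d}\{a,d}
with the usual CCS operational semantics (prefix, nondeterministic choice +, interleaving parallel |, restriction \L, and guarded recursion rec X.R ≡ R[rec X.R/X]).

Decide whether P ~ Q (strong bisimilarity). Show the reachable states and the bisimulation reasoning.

YES

P's transition system — 4 states:
  s0 = rec X. d.c.d.X + ((d.X)\{b,d} + (c.0 + (0 + 0))) + (d.0)\{a,d}\{b,c,d}\{a,d} + 0 has moves -c-> s1, -d-> s2
  s1 = 0 has moves ∅
  s2 = c.d.(rec X. d.c.d.X + ((d.X)\{b,d} + (c.0 + (0 + 0))) + (d.0)\{a,d}\{b,c,d}\{a,d} + 0) has moves -c-> s3
  s3 = d.(rec X. d.c.d.X + ((d.X)\{b,d} + (c.0 + (0 + 0))) + (d.0)\{a,d}\{b,c,d}\{a,d} + 0) has moves -d-> s0
Q's transition system — 4 states:
  t0 = rec X. d.c.d.X + ((d.X)\{b,d} + (c.0 + (0 + 0))) + (d.0)\{a,d}\{b,c,d}\{a,d} has moves -c-> t1, -d-> t2
  t1 = 0 has moves ∅
  t2 = c.d.(rec X. d.c.d.X + ((d.X)\{b,d} + (c.0 + (0 + 0))) + (d.0)\{a,d}\{b,c,d}\{a,d}) has moves -c-> t3
  t3 = d.(rec X. d.c.d.X + ((d.X)\{b,d} + (c.0 + (0 + 0))) + (d.0)\{a,d}\{b,c,d}\{a,d}) has moves -d-> t0
Coarsest stable partition (strong bisimilarity classes):
  B0 = {s0, t0}
  B1 = {s2, t2}
  B2 = {s3, t3}
  B3 = {s1, t1}
s0 ∈ B0, t0 ∈ B0 → same block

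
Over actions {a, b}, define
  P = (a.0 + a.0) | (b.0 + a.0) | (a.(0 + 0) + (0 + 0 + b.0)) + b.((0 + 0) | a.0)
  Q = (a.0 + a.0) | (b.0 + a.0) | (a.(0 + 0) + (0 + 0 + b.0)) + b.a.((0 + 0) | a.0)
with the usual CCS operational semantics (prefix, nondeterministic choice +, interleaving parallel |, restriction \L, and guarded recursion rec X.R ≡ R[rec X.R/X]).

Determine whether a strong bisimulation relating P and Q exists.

Reachable graph of P (14 states):
  u0 = (a.0 + a.0) | (b.0 + a.0) | (a.(0 + 0) + (0 + 0 + b.0)) + b.((0 + 0) | a.0) :: -a-> u1, -a-> u2, -a-> u3, -b-> u2, -b-> u4, -b-> u5
  u1 = (a.0 + a.0) | (b.0 + a.0) | (0 + 0) :: -a-> u6, -a-> u7, -b-> u6
  u2 = (a.0 + a.0) | 0 | (a.(0 + 0) + (0 + 0 + b.0)) :: -a-> u6, -a-> u8, -b-> u9
  u3 = 0 | (b.0 + a.0) | (a.(0 + 0) + (0 + 0 + b.0)) :: -a-> u7, -a-> u8, -b-> u10, -b-> u8
  u4 = (0 + 0) | a.0 :: -a-> u11
  u5 = (a.0 + a.0) | (b.0 + a.0) | 0 :: -a-> u10, -a-> u9, -b-> u9
  u6 = (a.0 + a.0) | 0 | (0 + 0) :: -a-> u12
  u7 = 0 | (b.0 + a.0) | (0 + 0) :: -a-> u12, -b-> u12
  u8 = 0 | 0 | (a.(0 + 0) + (0 + 0 + b.0)) :: -a-> u12, -b-> u13
  u9 = (a.0 + a.0) | 0 | 0 :: -a-> u13
  u10 = 0 | (b.0 + a.0) | 0 :: -a-> u13, -b-> u13
  u11 = (0 + 0) | 0 :: stopped
  u12 = 0 | 0 | (0 + 0) :: stopped
  u13 = 0 | 0 | 0 :: stopped
Reachable graph of Q (15 states):
  v0 = (a.0 + a.0) | (b.0 + a.0) | (a.(0 + 0) + (0 + 0 + b.0)) + b.a.((0 + 0) | a.0) :: -a-> v1, -a-> v2, -a-> v3, -b-> v2, -b-> v4, -b-> v5
  v1 = (a.0 + a.0) | (b.0 + a.0) | (0 + 0) :: -a-> v6, -a-> v7, -b-> v6
  v2 = (a.0 + a.0) | 0 | (a.(0 + 0) + (0 + 0 + b.0)) :: -a-> v6, -a-> v8, -b-> v9
  v3 = 0 | (b.0 + a.0) | (a.(0 + 0) + (0 + 0 + b.0)) :: -a-> v7, -a-> v8, -b-> v10, -b-> v8
  v4 = (a.0 + a.0) | (b.0 + a.0) | 0 :: -a-> v10, -a-> v9, -b-> v9
  v5 = a.((0 + 0) | a.0) :: -a-> v11
  v6 = (a.0 + a.0) | 0 | (0 + 0) :: -a-> v12
  v7 = 0 | (b.0 + a.0) | (0 + 0) :: -a-> v12, -b-> v12
  v8 = 0 | 0 | (a.(0 + 0) + (0 + 0 + b.0)) :: -a-> v12, -b-> v13
  v9 = (a.0 + a.0) | 0 | 0 :: -a-> v13
  v10 = 0 | (b.0 + a.0) | 0 :: -a-> v13, -b-> v13
  v11 = (0 + 0) | a.0 :: -a-> v14
  v12 = 0 | 0 | (0 + 0) :: stopped
  v13 = 0 | 0 | 0 :: stopped
  v14 = (0 + 0) | 0 :: stopped
Partition-refinement fixed point:
  B0 = {u0}
  B1 = {u1, u2, u5, v1, v2, v4}
  B2 = {u10, u7, u8, v10, v7, v8}
  B3 = {u11, u12, u13, v12, v13, v14}
  B4 = {u4, u6, u9, v11, v6, v9}
  B5 = {u3, v3}
  B6 = {v0}
  B7 = {v5}
u0 ∈ B0, v0 ∈ B6 → different blocks

P ≁ Q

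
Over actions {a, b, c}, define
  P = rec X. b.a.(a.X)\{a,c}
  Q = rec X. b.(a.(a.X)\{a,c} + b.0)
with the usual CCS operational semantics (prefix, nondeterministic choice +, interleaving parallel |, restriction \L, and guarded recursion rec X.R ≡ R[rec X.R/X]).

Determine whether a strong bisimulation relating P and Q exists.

LTS(P): 3 reachable states
  u0 = rec X. b.a.(a.X)\{a,c} :: =b=> u1
  u1 = a.(a.(rec X. b.a.(a.X)\{a,c}))\{a,c} :: =a=> u2
  u2 = (a.(rec X. b.a.(a.X)\{a,c}))\{a,c} :: ·
LTS(Q): 4 reachable states
  v0 = rec X. b.(a.(a.X)\{a,c} + b.0) :: =b=> v1
  v1 = a.(a.(rec X. b.(a.(a.X)\{a,c} + b.0)))\{a,c} + b.0 :: =a=> v2, =b=> v3
  v2 = (a.(rec X. b.(a.(a.X)\{a,c} + b.0)))\{a,c} :: ·
  v3 = 0 :: ·
Coarsest stable partition (strong bisimilarity classes):
  B0 = {u0}
  B1 = {u1}
  B2 = {u2, v2, v3}
  B3 = {v0}
  B4 = {v1}
u0 ∈ B0, v0 ∈ B3 → different blocks

P ≁ Q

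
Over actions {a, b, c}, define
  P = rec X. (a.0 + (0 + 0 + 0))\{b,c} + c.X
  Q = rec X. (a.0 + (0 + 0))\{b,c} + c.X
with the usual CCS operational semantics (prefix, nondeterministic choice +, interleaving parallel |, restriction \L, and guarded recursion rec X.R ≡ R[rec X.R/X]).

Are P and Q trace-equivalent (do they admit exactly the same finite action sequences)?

traces(P) = traces(Q)

P's transition system — 2 states:
  u0 = rec X. (a.0 + (0 + 0 + 0))\{b,c} + c.X → =a=> u1, =c=> u0
  u1 = 0\{b,c} → (no moves)
Q's transition system — 2 states:
  v0 = rec X. (a.0 + (0 + 0))\{b,c} + c.X → =a=> v1, =c=> v0
  v1 = 0\{b,c} → (no moves)
Partition-refinement fixed point:
  B0 = {u0, v0}
  B1 = {u1, v1}
u0 ∈ B0, v0 ∈ B0 → same block
Bisimilar ⇒ trace-equivalent.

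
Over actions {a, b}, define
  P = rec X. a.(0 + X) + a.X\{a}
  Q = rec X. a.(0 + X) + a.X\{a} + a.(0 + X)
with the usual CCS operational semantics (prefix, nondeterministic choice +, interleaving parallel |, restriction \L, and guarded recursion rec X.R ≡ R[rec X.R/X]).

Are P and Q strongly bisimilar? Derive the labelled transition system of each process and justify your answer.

YES

LTS(P): 3 reachable states
  u0 = rec X. a.(0 + X) + a.X\{a} | --a--▸ u1, --a--▸ u2
  u1 = (rec X. a.(0 + X) + a.X\{a})\{a} | deadlocked
  u2 = 0 + (rec X. a.(0 + X) + a.X\{a}) | --a--▸ u1, --a--▸ u2
LTS(Q): 3 reachable states
  v0 = rec X. a.(0 + X) + a.X\{a} + a.(0 + X) | --a--▸ v1, --a--▸ v2
  v1 = (rec X. a.(0 + X) + a.X\{a} + a.(0 + X))\{a} | deadlocked
  v2 = 0 + (rec X. a.(0 + X) + a.X\{a} + a.(0 + X)) | --a--▸ v1, --a--▸ v2
Partition-refinement fixed point:
  B0 = {u0, u2, v0, v2}
  B1 = {u1, v1}
u0 ∈ B0, v0 ∈ B0 → same block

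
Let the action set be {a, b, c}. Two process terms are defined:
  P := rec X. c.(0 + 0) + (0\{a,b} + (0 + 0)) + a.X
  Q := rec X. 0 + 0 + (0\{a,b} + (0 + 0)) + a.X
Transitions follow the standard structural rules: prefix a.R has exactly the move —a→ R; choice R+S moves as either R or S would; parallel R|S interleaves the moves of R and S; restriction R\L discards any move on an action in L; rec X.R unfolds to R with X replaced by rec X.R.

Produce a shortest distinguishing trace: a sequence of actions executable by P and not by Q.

c

P's transition system — 2 states:
  p0 = rec X. c.(0 + 0) + (0\{a,b} + (0 + 0)) + a.X | —a→ p0, —c→ p1
  p1 = 0 + 0 | stopped
Q's transition system — 1 states:
  q0 = rec X. 0 + 0 + (0\{a,b} + (0 + 0)) + a.X | —a→ q0
Executing c from P (initial set {p0}):
  [1] c ⇒ {p1}
  ✓ P
Executing c from Q (initial set {q0}):
  [1] c ⇒ ∅ (Q stuck)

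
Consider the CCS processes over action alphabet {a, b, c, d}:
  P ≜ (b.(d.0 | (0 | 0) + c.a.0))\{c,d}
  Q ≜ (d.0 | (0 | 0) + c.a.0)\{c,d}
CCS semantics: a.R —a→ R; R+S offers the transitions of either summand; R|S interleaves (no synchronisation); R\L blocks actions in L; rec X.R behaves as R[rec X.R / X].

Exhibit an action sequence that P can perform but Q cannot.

b

P's transition system — 2 states:
  s0 = (b.(d.0 | (0 | 0) + c.a.0))\{c,d} ⊢ ··b··> s1
  s1 = (d.0 | (0 | 0) + c.a.0)\{c,d} ⊢ ·
Q's transition system — 1 states:
  t0 = (d.0 | (0 | 0) + c.a.0)\{c,d} ⊢ ·
Trace ⟨b⟩ through P, begin at {s0}:
  [1] b ⇒ {s1}
  P completes σ.
Trace ⟨b⟩ through Q, begin at {t0}:
  [1] b ⇒ no successor for Q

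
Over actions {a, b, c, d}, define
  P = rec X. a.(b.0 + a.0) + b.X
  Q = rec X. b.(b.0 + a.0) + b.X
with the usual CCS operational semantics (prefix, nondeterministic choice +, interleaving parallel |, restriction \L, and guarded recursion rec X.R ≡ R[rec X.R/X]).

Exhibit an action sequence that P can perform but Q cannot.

a

LTS(P): 3 reachable states
  s0 = rec X. a.(b.0 + a.0) + b.X has moves —a→ s1, —b→ s0
  s1 = b.0 + a.0 has moves —a→ s2, —b→ s2
  s2 = 0 has moves (no moves)
LTS(Q): 3 reachable states
  t0 = rec X. b.(b.0 + a.0) + b.X has moves —b→ t0, —b→ t1
  t1 = b.0 + a.0 has moves —a→ t2, —b→ t2
  t2 = 0 has moves (no moves)
Run σ = ⟨a⟩ on P: start {s0}
  step 1 (a): {s1}
  ✓ P
Run σ = ⟨a⟩ on Q: start {t0}
  step 1 (a): no successor for Q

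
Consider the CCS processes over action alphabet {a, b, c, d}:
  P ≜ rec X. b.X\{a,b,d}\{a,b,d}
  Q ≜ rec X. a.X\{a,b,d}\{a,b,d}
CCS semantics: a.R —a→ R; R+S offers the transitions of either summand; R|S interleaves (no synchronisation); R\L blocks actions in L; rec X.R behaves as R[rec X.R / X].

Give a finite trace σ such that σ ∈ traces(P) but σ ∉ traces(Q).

P's transition system — 2 states:
  p0 = rec X. b.X\{a,b,d}\{a,b,d} has moves ··b··> p1
  p1 = (rec X. b.X\{a,b,d}\{a,b,d})\{a,b,d}\{a,b,d} has moves stopped
Q's transition system — 2 states:
  q0 = rec X. a.X\{a,b,d}\{a,b,d} has moves ··a··> q1
  q1 = (rec X. a.X\{a,b,d}\{a,b,d})\{a,b,d}\{a,b,d} has moves stopped
Trace ⟨b⟩ through P, begin at {p0}:
  step 1 (b): {p1}
  — P admits the full trace.
Trace ⟨b⟩ through Q, begin at {q0}:
  step 1 (b): no successor for Q

b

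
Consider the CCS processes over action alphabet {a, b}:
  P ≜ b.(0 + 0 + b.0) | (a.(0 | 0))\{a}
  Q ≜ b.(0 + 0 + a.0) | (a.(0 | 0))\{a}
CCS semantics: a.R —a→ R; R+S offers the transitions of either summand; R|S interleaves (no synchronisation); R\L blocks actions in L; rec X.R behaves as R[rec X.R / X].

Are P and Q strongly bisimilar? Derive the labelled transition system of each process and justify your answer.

P's transition system — 3 states:
  s0 = b.(0 + 0 + b.0) | (a.(0 | 0))\{a} → —b→ s1
  s1 = (0 + 0 + b.0) | (a.(0 | 0))\{a} → —b→ s2
  s2 = 0 | (a.(0 | 0))\{a} → (no moves)
Q's transition system — 3 states:
  t0 = b.(0 + 0 + a.0) | (a.(0 | 0))\{a} → —b→ t1
  t1 = (0 + 0 + a.0) | (a.(0 | 0))\{a} → —a→ t2
  t2 = 0 | (a.(0 | 0))\{a} → (no moves)
Bisimilarity quotient blocks:
  B0 = {s0}
  B1 = {s1}
  B2 = {s2, t2}
  B3 = {t0}
  B4 = {t1}
s0 ∈ B0, t0 ∈ B3 → different blocks

NO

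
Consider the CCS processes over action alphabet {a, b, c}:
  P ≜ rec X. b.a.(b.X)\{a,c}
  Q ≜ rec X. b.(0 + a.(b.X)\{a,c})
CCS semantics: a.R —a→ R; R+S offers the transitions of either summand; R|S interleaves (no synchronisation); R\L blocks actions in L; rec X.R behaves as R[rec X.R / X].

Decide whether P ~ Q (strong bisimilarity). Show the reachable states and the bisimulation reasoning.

Reachable graph of P (5 states):
  s0 = rec X. b.a.(b.X)\{a,c} ⊢ =b=> s1
  s1 = a.(b.(rec X. b.a.(b.X)\{a,c}))\{a,c} ⊢ =a=> s2
  s2 = (b.(rec X. b.a.(b.X)\{a,c}))\{a,c} ⊢ =b=> s3
  s3 = (rec X. b.a.(b.X)\{a,c})\{a,c} ⊢ =b=> s4
  s4 = (a.(b.(rec X. b.a.(b.X)\{a,c}))\{a,c})\{a,c} ⊢ ∅
Reachable graph of Q (5 states):
  t0 = rec X. b.(0 + a.(b.X)\{a,c}) ⊢ =b=> t1
  t1 = 0 + a.(b.(rec X. b.(0 + a.(b.X)\{a,c})))\{a,c} ⊢ =a=> t2
  t2 = (b.(rec X. b.(0 + a.(b.X)\{a,c})))\{a,c} ⊢ =b=> t3
  t3 = (rec X. b.(0 + a.(b.X)\{a,c}))\{a,c} ⊢ =b=> t4
  t4 = (0 + a.(b.(rec X. b.(0 + a.(b.X)\{a,c})))\{a,c})\{a,c} ⊢ ∅
Partition-refinement fixed point:
  B0 = {s0, t0}
  B1 = {s1, t1}
  B2 = {s2, t2}
  B3 = {s3, t3}
  B4 = {s4, t4}
s0 ∈ B0, t0 ∈ B0 → same block

YES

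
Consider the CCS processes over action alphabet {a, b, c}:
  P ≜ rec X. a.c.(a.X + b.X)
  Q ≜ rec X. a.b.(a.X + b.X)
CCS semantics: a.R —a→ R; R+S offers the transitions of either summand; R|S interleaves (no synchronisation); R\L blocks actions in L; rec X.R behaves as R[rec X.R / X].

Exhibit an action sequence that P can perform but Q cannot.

ac

P's transition system — 3 states:
  p0 = rec X. a.c.(a.X + b.X) :: --a--▸ p1
  p1 = c.(a.(rec X. a.c.(a.X + b.X)) + b.(rec X. a.c.(a.X + b.X))) :: --c--▸ p2
  p2 = a.(rec X. a.c.(a.X + b.X)) + b.(rec X. a.c.(a.X + b.X)) :: --a--▸ p0, --b--▸ p0
Q's transition system — 3 states:
  q0 = rec X. a.b.(a.X + b.X) :: --a--▸ q1
  q1 = b.(a.(rec X. a.b.(a.X + b.X)) + b.(rec X. a.b.(a.X + b.X))) :: --b--▸ q2
  q2 = a.(rec X. a.b.(a.X + b.X)) + b.(rec X. a.b.(a.X + b.X)) :: --a--▸ q0, --b--▸ q0
Executing ac from P (initial set {p0}):
  after a @ step 1: {p1}
  after c @ step 2: {p2}
  P completes σ.
Executing ac from Q (initial set {q0}):
  after a @ step 1: {q1}
  after c @ step 2: ∅ (Q stuck)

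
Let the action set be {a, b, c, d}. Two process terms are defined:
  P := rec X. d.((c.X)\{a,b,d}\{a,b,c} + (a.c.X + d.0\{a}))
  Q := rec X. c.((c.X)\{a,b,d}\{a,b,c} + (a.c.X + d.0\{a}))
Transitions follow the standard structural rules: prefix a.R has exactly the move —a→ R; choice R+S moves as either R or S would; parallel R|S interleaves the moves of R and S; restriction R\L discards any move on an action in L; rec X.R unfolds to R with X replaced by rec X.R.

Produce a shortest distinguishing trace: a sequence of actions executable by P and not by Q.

d

P's transition system — 4 states:
  p0 = rec X. d.((c.X)\{a,b,d}\{a,b,c} + (a.c.X + d.0\{a})) ⊢ --d--▸ p1
  p1 = (c.(rec X. d.((c.X)\{a,b,d}\{a,b,c} + (a.c.X + d.0\{a}))))\{a,b,d}\{a,b,c} + (a.c.(rec X. d.((c.X)\{a,b,d}\{a,b,c} + (a.c.X + d.0\{a}))) + d.0\{a}) ⊢ --a--▸ p2, --d--▸ p3
  p2 = c.(rec X. d.((c.X)\{a,b,d}\{a,b,c} + (a.c.X + d.0\{a}))) ⊢ --c--▸ p0
  p3 = 0\{a} ⊢ (no moves)
Q's transition system — 4 states:
  q0 = rec X. c.((c.X)\{a,b,d}\{a,b,c} + (a.c.X + d.0\{a})) ⊢ --c--▸ q1
  q1 = (c.(rec X. c.((c.X)\{a,b,d}\{a,b,c} + (a.c.X + d.0\{a}))))\{a,b,d}\{a,b,c} + (a.c.(rec X. c.((c.X)\{a,b,d}\{a,b,c} + (a.c.X + d.0\{a}))) + d.0\{a}) ⊢ --a--▸ q2, --d--▸ q3
  q2 = c.(rec X. c.((c.X)\{a,b,d}\{a,b,c} + (a.c.X + d.0\{a}))) ⊢ --c--▸ q0
  q3 = 0\{a} ⊢ (no moves)
Run σ = ⟨d⟩ on P: start {p0}
  [1] d ⇒ {p1}
  — P admits the full trace.
Run σ = ⟨d⟩ on Q: start {q0}
  [1] d ⇒ ∅  — Q cannot continue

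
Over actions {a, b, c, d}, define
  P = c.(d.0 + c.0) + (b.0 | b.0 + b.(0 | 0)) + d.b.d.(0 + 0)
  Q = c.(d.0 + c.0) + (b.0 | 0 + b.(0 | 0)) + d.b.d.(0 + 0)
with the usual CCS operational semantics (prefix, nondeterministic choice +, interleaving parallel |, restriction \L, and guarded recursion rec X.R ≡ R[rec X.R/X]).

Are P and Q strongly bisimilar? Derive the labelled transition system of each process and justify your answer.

P's transition system — 9 states:
  s0 = c.(d.0 + c.0) + (b.0 | b.0 + b.(0 | 0)) + d.b.d.(0 + 0) | --b--▸ s1, --b--▸ s2, --b--▸ s3, --c--▸ s4, --d--▸ s5
  s1 = 0 | 0 | deadlocked
  s2 = 0 | b.0 | --b--▸ s1
  s3 = b.0 | 0 | --b--▸ s1
  s4 = d.0 + c.0 | --c--▸ s6, --d--▸ s6
  s5 = b.d.(0 + 0) | --b--▸ s7
  s6 = 0 | deadlocked
  s7 = d.(0 + 0) | --d--▸ s8
  s8 = 0 + 0 | deadlocked
Q's transition system — 7 states:
  t0 = c.(d.0 + c.0) + (b.0 | 0 + b.(0 | 0)) + d.b.d.(0 + 0) | --b--▸ t1, --c--▸ t2, --d--▸ t3
  t1 = 0 | 0 | deadlocked
  t2 = d.0 + c.0 | --c--▸ t4, --d--▸ t4
  t3 = b.d.(0 + 0) | --b--▸ t5
  t4 = 0 | deadlocked
  t5 = d.(0 + 0) | --d--▸ t6
  t6 = 0 + 0 | deadlocked
Bisimilarity quotient blocks:
  B0 = {s0}
  B1 = {s2, s3}
  B2 = {s1, s6, s8, t1, t4, t6}
  B3 = {s5, t3}
  B4 = {s7, t5}
  B5 = {s4, t2}
  B6 = {t0}
s0 ∈ B0, t0 ∈ B6 → different blocks

not bisimilar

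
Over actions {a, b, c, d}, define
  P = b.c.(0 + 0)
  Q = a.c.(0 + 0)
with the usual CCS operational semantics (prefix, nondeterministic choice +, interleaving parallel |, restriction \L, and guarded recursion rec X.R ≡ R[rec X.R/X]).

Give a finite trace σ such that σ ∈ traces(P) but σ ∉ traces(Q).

Reachable graph of P (3 states):
  p0 = b.c.(0 + 0) :: --b--▸ p1
  p1 = c.(0 + 0) :: --c--▸ p2
  p2 = 0 + 0 :: ·
Reachable graph of Q (3 states):
  q0 = a.c.(0 + 0) :: --a--▸ q1
  q1 = c.(0 + 0) :: --c--▸ q2
  q2 = 0 + 0 :: ·
Run σ = ⟨b⟩ on P: start {p0}
  [1] b ⇒ {p1}
  ✓ P
Run σ = ⟨b⟩ on Q: start {q0}
  [1] b ⇒ no successor for Q

b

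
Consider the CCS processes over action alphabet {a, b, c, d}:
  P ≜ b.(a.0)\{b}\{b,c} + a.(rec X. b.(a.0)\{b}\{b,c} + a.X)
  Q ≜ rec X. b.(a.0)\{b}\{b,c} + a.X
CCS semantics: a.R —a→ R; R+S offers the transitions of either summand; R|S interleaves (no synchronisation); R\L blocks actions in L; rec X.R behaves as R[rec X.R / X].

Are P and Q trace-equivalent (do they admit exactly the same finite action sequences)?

Reachable graph of P (4 states):
  m0 = b.(a.0)\{b}\{b,c} + a.(rec X. b.(a.0)\{b}\{b,c} + a.X) :: —a→ m1, —b→ m2
  m1 = rec X. b.(a.0)\{b}\{b,c} + a.X :: —a→ m1, —b→ m2
  m2 = (a.0)\{b}\{b,c} :: —a→ m3
  m3 = 0\{b}\{b,c} :: (no moves)
Reachable graph of Q (3 states):
  n0 = rec X. b.(a.0)\{b}\{b,c} + a.X :: —a→ n0, —b→ n1
  n1 = (a.0)\{b}\{b,c} :: —a→ n2
  n2 = 0\{b}\{b,c} :: (no moves)
Partition-refinement fixed point:
  B0 = {m0, m1, n0}
  B1 = {m2, n1}
  B2 = {m3, n2}
m0 ∈ B0, n0 ∈ B0 → same block
Bisimilar ⇒ trace-equivalent.

trace-equivalent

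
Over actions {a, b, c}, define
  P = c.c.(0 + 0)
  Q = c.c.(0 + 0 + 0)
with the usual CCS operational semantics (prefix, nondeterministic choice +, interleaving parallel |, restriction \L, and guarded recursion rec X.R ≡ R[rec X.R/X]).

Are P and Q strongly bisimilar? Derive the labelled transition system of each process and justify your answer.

bisimilar

LTS(P): 3 reachable states
  u0 = c.c.(0 + 0) → =c=> u1
  u1 = c.(0 + 0) → =c=> u2
  u2 = 0 + 0 → ∅
LTS(Q): 3 reachable states
  v0 = c.c.(0 + 0 + 0) → =c=> v1
  v1 = c.(0 + 0 + 0) → =c=> v2
  v2 = 0 + 0 + 0 → ∅
Partition-refinement fixed point:
  B0 = {u0, v0}
  B1 = {u1, v1}
  B2 = {u2, v2}
u0 ∈ B0, v0 ∈ B0 → same block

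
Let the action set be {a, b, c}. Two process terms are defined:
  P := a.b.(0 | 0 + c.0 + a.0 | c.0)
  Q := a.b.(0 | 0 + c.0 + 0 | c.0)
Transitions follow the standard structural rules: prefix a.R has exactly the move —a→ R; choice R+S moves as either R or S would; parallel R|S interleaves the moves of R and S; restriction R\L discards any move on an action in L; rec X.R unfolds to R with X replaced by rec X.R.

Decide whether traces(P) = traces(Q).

LTS(P): 7 reachable states
  m0 = a.b.(0 | 0 + c.0 + a.0 | c.0) ⊢ —a→ m1
  m1 = b.(0 | 0 + c.0 + a.0 | c.0) ⊢ —b→ m2
  m2 = 0 | 0 + c.0 + a.0 | c.0 ⊢ —a→ m3, —c→ m4, —c→ m5
  m3 = 0 | c.0 ⊢ —c→ m6
  m4 = 0 ⊢ stopped
  m5 = a.0 | 0 ⊢ —a→ m6
  m6 = 0 | 0 ⊢ stopped
LTS(Q): 5 reachable states
  n0 = a.b.(0 | 0 + c.0 + 0 | c.0) ⊢ —a→ n1
  n1 = b.(0 | 0 + c.0 + 0 | c.0) ⊢ —b→ n2
  n2 = 0 | 0 + c.0 + 0 | c.0 ⊢ —c→ n3, —c→ n4
  n3 = 0 ⊢ stopped
  n4 = 0 | 0 ⊢ stopped
Executing aba from P (initial set {m0}):
  after a @ step 1: {m1}
  after b @ step 2: {m2}
  after a @ step 3: {m3}
  ✓ P
Executing aba from Q (initial set {n0}):
  after a @ step 1: {n1}
  after b @ step 2: {n2}
  after a @ step 3: no successor for Q

trace-distinct — witness ⟨aba⟩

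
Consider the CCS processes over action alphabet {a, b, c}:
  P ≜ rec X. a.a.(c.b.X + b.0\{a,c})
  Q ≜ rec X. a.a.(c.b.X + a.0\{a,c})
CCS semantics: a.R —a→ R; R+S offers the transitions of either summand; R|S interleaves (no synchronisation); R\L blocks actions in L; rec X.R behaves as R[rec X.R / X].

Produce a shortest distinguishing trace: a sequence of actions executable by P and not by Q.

P's transition system — 5 states:
  s0 = rec X. a.a.(c.b.X + b.0\{a,c}) | —a→ s1
  s1 = a.(c.b.(rec X. a.a.(c.b.X + b.0\{a,c})) + b.0\{a,c}) | —a→ s2
  s2 = c.b.(rec X. a.a.(c.b.X + b.0\{a,c})) + b.0\{a,c} | —b→ s3, —c→ s4
  s3 = 0\{a,c} | deadlocked
  s4 = b.(rec X. a.a.(c.b.X + b.0\{a,c})) | —b→ s0
Q's transition system — 5 states:
  t0 = rec X. a.a.(c.b.X + a.0\{a,c}) | —a→ t1
  t1 = a.(c.b.(rec X. a.a.(c.b.X + a.0\{a,c})) + a.0\{a,c}) | —a→ t2
  t2 = c.b.(rec X. a.a.(c.b.X + a.0\{a,c})) + a.0\{a,c} | —a→ t3, —c→ t4
  t3 = 0\{a,c} | deadlocked
  t4 = b.(rec X. a.a.(c.b.X + a.0\{a,c})) | —b→ t0
Run σ = ⟨aab⟩ on P: start {s0}
  after a @ step 1: {s1}
  after a @ step 2: {s2}
  after b @ step 3: {s3}
  P completes σ.
Run σ = ⟨aab⟩ on Q: start {t0}
  after a @ step 1: {t1}
  after a @ step 2: {t2}
  after b @ step 3: ∅ (Q stuck)

aab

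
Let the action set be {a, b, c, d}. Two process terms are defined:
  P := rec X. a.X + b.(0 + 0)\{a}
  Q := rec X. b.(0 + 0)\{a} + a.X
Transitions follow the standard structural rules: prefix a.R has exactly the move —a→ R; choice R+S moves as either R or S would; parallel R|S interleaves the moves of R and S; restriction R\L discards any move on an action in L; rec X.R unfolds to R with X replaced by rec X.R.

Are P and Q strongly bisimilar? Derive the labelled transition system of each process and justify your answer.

LTS(P): 2 reachable states
  u0 = rec X. a.X + b.(0 + 0)\{a} → --a--▸ u0, --b--▸ u1
  u1 = (0 + 0)\{a} → deadlocked
LTS(Q): 2 reachable states
  v0 = rec X. b.(0 + 0)\{a} + a.X → --a--▸ v0, --b--▸ v1
  v1 = (0 + 0)\{a} → deadlocked
Coarsest stable partition (strong bisimilarity classes):
  B0 = {u0, v0}
  B1 = {u1, v1}
u0 ∈ B0, v0 ∈ B0 → same block

YES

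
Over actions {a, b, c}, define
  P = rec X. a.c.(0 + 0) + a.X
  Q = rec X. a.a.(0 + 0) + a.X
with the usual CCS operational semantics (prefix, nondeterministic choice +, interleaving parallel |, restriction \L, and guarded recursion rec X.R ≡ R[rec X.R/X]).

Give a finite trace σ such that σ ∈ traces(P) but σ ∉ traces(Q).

ac

LTS(P): 3 reachable states
  s0 = rec X. a.c.(0 + 0) + a.X :: --a--▸ s0, --a--▸ s1
  s1 = c.(0 + 0) :: --c--▸ s2
  s2 = 0 + 0 :: ∅
LTS(Q): 3 reachable states
  t0 = rec X. a.a.(0 + 0) + a.X :: --a--▸ t0, --a--▸ t1
  t1 = a.(0 + 0) :: --a--▸ t2
  t2 = 0 + 0 :: ∅
Run σ = ⟨ac⟩ on P: start {s0}
  after a @ step 1: {s0, s1}
  after c @ step 2: {s2}
  ✓ P
Run σ = ⟨ac⟩ on Q: start {t0}
  after a @ step 1: {t0, t1}
  after c @ step 2: ∅  — Q cannot continue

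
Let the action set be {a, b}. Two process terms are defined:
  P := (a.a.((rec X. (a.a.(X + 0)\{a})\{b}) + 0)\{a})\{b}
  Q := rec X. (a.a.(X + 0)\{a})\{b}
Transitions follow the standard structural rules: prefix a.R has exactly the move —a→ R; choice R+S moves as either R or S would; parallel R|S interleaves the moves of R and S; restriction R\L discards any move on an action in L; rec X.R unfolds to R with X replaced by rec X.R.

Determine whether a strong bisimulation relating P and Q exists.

P ~ Q

P's transition system — 3 states:
  u0 = (a.a.((rec X. (a.a.(X + 0)\{a})\{b}) + 0)\{a})\{b} :: ··a··> u1
  u1 = (a.((rec X. (a.a.(X + 0)\{a})\{b}) + 0)\{a})\{b} :: ··a··> u2
  u2 = ((rec X. (a.a.(X + 0)\{a})\{b}) + 0)\{a}\{b} :: ·
Q's transition system — 3 states:
  v0 = rec X. (a.a.(X + 0)\{a})\{b} :: ··a··> v1
  v1 = (a.((rec X. (a.a.(X + 0)\{a})\{b}) + 0)\{a})\{b} :: ··a··> v2
  v2 = ((rec X. (a.a.(X + 0)\{a})\{b}) + 0)\{a}\{b} :: ·
Partition-refinement fixed point:
  B0 = {u0, v0}
  B1 = {u1, v1}
  B2 = {u2, v2}
u0 ∈ B0, v0 ∈ B0 → same block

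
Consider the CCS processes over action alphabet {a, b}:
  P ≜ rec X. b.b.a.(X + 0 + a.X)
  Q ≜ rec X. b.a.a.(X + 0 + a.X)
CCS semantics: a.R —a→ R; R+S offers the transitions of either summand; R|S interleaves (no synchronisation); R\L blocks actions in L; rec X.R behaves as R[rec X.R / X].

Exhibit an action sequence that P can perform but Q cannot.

bb

Reachable graph of P (4 states):
  p0 = rec X. b.b.a.(X + 0 + a.X) | -b-> p1
  p1 = b.a.((rec X. b.b.a.(X + 0 + a.X)) + 0 + a.(rec X. b.b.a.(X + 0 + a.X))) | -b-> p2
  p2 = a.((rec X. b.b.a.(X + 0 + a.X)) + 0 + a.(rec X. b.b.a.(X + 0 + a.X))) | -a-> p3
  p3 = (rec X. b.b.a.(X + 0 + a.X)) + 0 + a.(rec X. b.b.a.(X + 0 + a.X)) | -a-> p0, -b-> p1
Reachable graph of Q (4 states):
  q0 = rec X. b.a.a.(X + 0 + a.X) | -b-> q1
  q1 = a.a.((rec X. b.a.a.(X + 0 + a.X)) + 0 + a.(rec X. b.a.a.(X + 0 + a.X))) | -a-> q2
  q2 = a.((rec X. b.a.a.(X + 0 + a.X)) + 0 + a.(rec X. b.a.a.(X + 0 + a.X))) | -a-> q3
  q3 = (rec X. b.a.a.(X + 0 + a.X)) + 0 + a.(rec X. b.a.a.(X + 0 + a.X)) | -a-> q0, -b-> q1
Executing bb from P (initial set {p0}):
  [1] b ⇒ {p1}
  [2] b ⇒ {p2}
  — P admits the full trace.
Executing bb from Q (initial set {q0}):
  [1] b ⇒ {q1}
  [2] b ⇒ ∅ (Q stuck)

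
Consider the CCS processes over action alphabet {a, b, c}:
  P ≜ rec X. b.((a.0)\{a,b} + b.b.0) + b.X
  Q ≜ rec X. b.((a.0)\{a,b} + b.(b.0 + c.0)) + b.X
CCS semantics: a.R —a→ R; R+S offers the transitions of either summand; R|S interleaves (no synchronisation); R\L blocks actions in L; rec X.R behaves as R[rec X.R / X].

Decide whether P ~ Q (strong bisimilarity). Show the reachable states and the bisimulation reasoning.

Reachable graph of P (4 states):
  s0 = rec X. b.((a.0)\{a,b} + b.b.0) + b.X :: -b-> s0, -b-> s1
  s1 = (a.0)\{a,b} + b.b.0 :: -b-> s2
  s2 = b.0 :: -b-> s3
  s3 = 0 :: (no moves)
Reachable graph of Q (4 states):
  t0 = rec X. b.((a.0)\{a,b} + b.(b.0 + c.0)) + b.X :: -b-> t0, -b-> t1
  t1 = (a.0)\{a,b} + b.(b.0 + c.0) :: -b-> t2
  t2 = b.0 + c.0 :: -b-> t3, -c-> t3
  t3 = 0 :: (no moves)
Partition-refinement fixed point:
  B0 = {s0}
  B1 = {s1}
  B2 = {s2}
  B3 = {s3, t3}
  B4 = {t0}
  B5 = {t1}
  B6 = {t2}
s0 ∈ B0, t0 ∈ B4 → different blocks

NO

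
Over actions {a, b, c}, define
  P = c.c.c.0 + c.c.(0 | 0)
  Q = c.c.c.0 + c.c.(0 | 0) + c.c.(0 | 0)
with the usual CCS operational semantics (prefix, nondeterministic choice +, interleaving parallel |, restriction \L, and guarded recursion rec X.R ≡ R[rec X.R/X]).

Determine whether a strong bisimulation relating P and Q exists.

bisimilar

P's transition system — 6 states:
  m0 = c.c.c.0 + c.c.(0 | 0) | --c--▸ m1, --c--▸ m2
  m1 = c.(0 | 0) | --c--▸ m3
  m2 = c.c.0 | --c--▸ m4
  m3 = 0 | 0 | stopped
  m4 = c.0 | --c--▸ m5
  m5 = 0 | stopped
Q's transition system — 6 states:
  n0 = c.c.c.0 + c.c.(0 | 0) + c.c.(0 | 0) | --c--▸ n1, --c--▸ n2
  n1 = c.(0 | 0) | --c--▸ n3
  n2 = c.c.0 | --c--▸ n4
  n3 = 0 | 0 | stopped
  n4 = c.0 | --c--▸ n5
  n5 = 0 | stopped
Bisimilarity quotient blocks:
  B0 = {m0, n0}
  B1 = {m2, n2}
  B2 = {m1, m4, n1, n4}
  B3 = {m3, m5, n3, n5}
m0 ∈ B0, n0 ∈ B0 → same block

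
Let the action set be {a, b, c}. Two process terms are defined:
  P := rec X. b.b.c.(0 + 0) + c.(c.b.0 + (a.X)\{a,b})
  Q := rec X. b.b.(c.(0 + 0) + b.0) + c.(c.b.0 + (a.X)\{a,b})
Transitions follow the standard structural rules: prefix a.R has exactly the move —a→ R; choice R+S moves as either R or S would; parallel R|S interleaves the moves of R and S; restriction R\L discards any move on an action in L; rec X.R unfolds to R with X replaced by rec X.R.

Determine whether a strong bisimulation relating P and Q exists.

not bisimilar

LTS(P): 7 reachable states
  s0 = rec X. b.b.c.(0 + 0) + c.(c.b.0 + (a.X)\{a,b}) :: -b-> s1, -c-> s2
  s1 = b.c.(0 + 0) :: -b-> s3
  s2 = c.b.0 + (a.(rec X. b.b.c.(0 + 0) + c.(c.b.0 + (a.X)\{a,b})))\{a,b} :: -c-> s4
  s3 = c.(0 + 0) :: -c-> s5
  s4 = b.0 :: -b-> s6
  s5 = 0 + 0 :: deadlocked
  s6 = 0 :: deadlocked
LTS(Q): 7 reachable states
  t0 = rec X. b.b.(c.(0 + 0) + b.0) + c.(c.b.0 + (a.X)\{a,b}) :: -b-> t1, -c-> t2
  t1 = b.(c.(0 + 0) + b.0) :: -b-> t3
  t2 = c.b.0 + (a.(rec X. b.b.(c.(0 + 0) + b.0) + c.(c.b.0 + (a.X)\{a,b})))\{a,b} :: -c-> t4
  t3 = c.(0 + 0) + b.0 :: -b-> t5, -c-> t6
  t4 = b.0 :: -b-> t5
  t5 = 0 :: deadlocked
  t6 = 0 + 0 :: deadlocked
Partition-refinement fixed point:
  B0 = {s0}
  B1 = {s2, t2}
  B2 = {s4, t4}
  B3 = {s5, s6, t5, t6}
  B4 = {s1}
  B5 = {s3}
  B6 = {t0}
  B7 = {t1}
  B8 = {t3}
s0 ∈ B0, t0 ∈ B6 → different blocks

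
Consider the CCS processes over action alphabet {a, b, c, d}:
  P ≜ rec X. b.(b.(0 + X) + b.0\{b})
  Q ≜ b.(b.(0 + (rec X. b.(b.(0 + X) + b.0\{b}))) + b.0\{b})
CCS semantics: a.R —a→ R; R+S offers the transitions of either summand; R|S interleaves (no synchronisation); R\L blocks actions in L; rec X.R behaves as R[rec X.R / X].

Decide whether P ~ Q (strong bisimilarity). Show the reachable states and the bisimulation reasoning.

bisimilar

P's transition system — 4 states:
  s0 = rec X. b.(b.(0 + X) + b.0\{b}) → ··b··> s1
  s1 = b.(0 + (rec X. b.(b.(0 + X) + b.0\{b}))) + b.0\{b} → ··b··> s2, ··b··> s3
  s2 = 0 + (rec X. b.(b.(0 + X) + b.0\{b})) → ··b··> s1
  s3 = 0\{b} → deadlocked
Q's transition system — 4 states:
  t0 = b.(b.(0 + (rec X. b.(b.(0 + X) + b.0\{b}))) + b.0\{b}) → ··b··> t1
  t1 = b.(0 + (rec X. b.(b.(0 + X) + b.0\{b}))) + b.0\{b} → ··b··> t2, ··b··> t3
  t2 = 0 + (rec X. b.(b.(0 + X) + b.0\{b})) → ··b··> t1
  t3 = 0\{b} → deadlocked
Bisimilarity quotient blocks:
  B0 = {s0, s2, t0, t2}
  B1 = {s1, t1}
  B2 = {s3, t3}
s0 ∈ B0, t0 ∈ B0 → same block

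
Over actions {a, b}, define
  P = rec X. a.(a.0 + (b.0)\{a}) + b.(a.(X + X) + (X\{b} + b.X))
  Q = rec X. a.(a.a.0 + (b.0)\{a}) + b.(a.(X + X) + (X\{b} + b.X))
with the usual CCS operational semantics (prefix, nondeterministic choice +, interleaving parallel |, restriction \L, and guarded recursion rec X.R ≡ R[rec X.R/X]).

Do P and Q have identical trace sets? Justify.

Reachable graph of P (8 states):
  s0 = rec X. a.(a.0 + (b.0)\{a}) + b.(a.(X + X) + (X\{b} + b.X)) :: ··a··> s1, ··b··> s2
  s1 = a.0 + (b.0)\{a} :: ··a··> s3, ··b··> s4
  s2 = a.((rec X. a.(a.0 + (b.0)\{a}) + b.(a.(X + X) + (X\{b} + b.X))) + (rec X. a.(a.0 + (b.0)\{a}) + b.(a.(X + X) + (X\{b} + b.X)))) + ((rec X. a.(a.0 + (b.0)\{a}) + b.(a.(X + X) + (X\{b} + b.X)))\{b} + b.(rec X. a.(a.0 + (b.0)\{a}) + b.(a.(X + X) + (X\{b} + b.X)))) :: ··a··> s5, ··a··> s6, ··b··> s0
  s3 = 0 :: ∅
  s4 = 0\{a} :: ∅
  s5 = (a.0 + (b.0)\{a})\{b} :: ··a··> s7
  s6 = (rec X. a.(a.0 + (b.0)\{a}) + b.(a.(X + X) + (X\{b} + b.X))) + (rec X. a.(a.0 + (b.0)\{a}) + b.(a.(X + X) + (X\{b} + b.X))) :: ··a··> s1, ··b··> s2
  s7 = 0\{b} :: ∅
Reachable graph of Q (10 states):
  t0 = rec X. a.(a.a.0 + (b.0)\{a}) + b.(a.(X + X) + (X\{b} + b.X)) :: ··a··> t1, ··b··> t2
  t1 = a.a.0 + (b.0)\{a} :: ··a··> t3, ··b··> t4
  t2 = a.((rec X. a.(a.a.0 + (b.0)\{a}) + b.(a.(X + X) + (X\{b} + b.X))) + (rec X. a.(a.a.0 + (b.0)\{a}) + b.(a.(X + X) + (X\{b} + b.X)))) + ((rec X. a.(a.a.0 + (b.0)\{a}) + b.(a.(X + X) + (X\{b} + b.X)))\{b} + b.(rec X. a.(a.a.0 + (b.0)\{a}) + b.(a.(X + X) + (X\{b} + b.X)))) :: ··a··> t5, ··a··> t6, ··b··> t0
  t3 = a.0 :: ··a··> t7
  t4 = 0\{a} :: ∅
  t5 = (a.a.0 + (b.0)\{a})\{b} :: ··a··> t8
  t6 = (rec X. a.(a.a.0 + (b.0)\{a}) + b.(a.(X + X) + (X\{b} + b.X))) + (rec X. a.(a.a.0 + (b.0)\{a}) + b.(a.(X + X) + (X\{b} + b.X))) :: ··a··> t1, ··b··> t2
  t7 = 0 :: ∅
  t8 = (a.0)\{b} :: ··a··> t9
  t9 = 0\{b} :: ∅
Run σ = ⟨aaa⟩ on Q: start {t0}
  [1] a ⇒ {t1}
  [2] a ⇒ {t3}
  [3] a ⇒ {t7}
  Q completes σ.
Run σ = ⟨aaa⟩ on P: start {s0}
  [1] a ⇒ {s1}
  [2] a ⇒ {s3}
  [3] a ⇒ ∅ (P stuck)

NO — witness ⟨aaa⟩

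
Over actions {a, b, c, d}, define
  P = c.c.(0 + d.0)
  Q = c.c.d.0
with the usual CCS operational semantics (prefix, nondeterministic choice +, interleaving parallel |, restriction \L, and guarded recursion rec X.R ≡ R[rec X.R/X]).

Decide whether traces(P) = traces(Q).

traces(P) = traces(Q)

Reachable graph of P (4 states):
  m0 = c.c.(0 + d.0) → --c--▸ m1
  m1 = c.(0 + d.0) → --c--▸ m2
  m2 = 0 + d.0 → --d--▸ m3
  m3 = 0 → deadlocked
Reachable graph of Q (4 states):
  n0 = c.c.d.0 → --c--▸ n1
  n1 = c.d.0 → --c--▸ n2
  n2 = d.0 → --d--▸ n3
  n3 = 0 → deadlocked
Partition-refinement fixed point:
  B0 = {m0, n0}
  B1 = {m1, n1}
  B2 = {m2, n2}
  B3 = {m3, n3}
m0 ∈ B0, n0 ∈ B0 → same block
Bisimilar ⇒ trace-equivalent.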